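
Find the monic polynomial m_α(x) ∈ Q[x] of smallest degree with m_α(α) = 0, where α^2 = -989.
m_α(x) = x^2 + 989

α satisfies α^2 + 989 = 0, so x^2 + 989 annihilates α. Since d = -989 is squarefree and ≠ 1, it is not a perfect square in Q, so x^2 + 989 has no rational root and is therefore irreducible over Q (a degree-2 polynomial over a field is irreducible iff it has no root). Hence m_α(x) = x^2 + 989.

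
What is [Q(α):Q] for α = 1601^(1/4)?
[Q(α):Q] = 4

α is a root of x^4 - 1601. By Eisenstein's criterion at the prime p = 1601 (which divides the constant term 1601 but p^2 = 2563201 does not, since 1601 is squarefree), x^4 - 1601 is irreducible over Q. Hence [Q(α):Q] = 4.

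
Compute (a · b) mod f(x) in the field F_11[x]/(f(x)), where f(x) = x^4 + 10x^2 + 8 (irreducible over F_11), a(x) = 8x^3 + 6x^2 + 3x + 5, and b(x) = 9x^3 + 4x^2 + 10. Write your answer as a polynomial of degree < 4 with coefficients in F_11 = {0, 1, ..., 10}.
a · b ≡ 3x^3 + x^2 + 2x + 1 (mod f(x))

Multiply in F_11[x]: a(x)·b(x) = (8x^3 + 6x^2 + 3x + 5)·(9x^3 + 4x^2 + 10) = 6x^6 + 9x^5 + 7x^4 + 5x^3 + 3x^2 + 8x + 6. This has degree ≥ 4, so divide by f(x) over F_11: 6x^6 + 9x^5 + 7x^4 + 5x^3 + 3x^2 + 8x + 6 = (6x^2 + 9x + 2)·(x^4 + 10x^2 + 8) + (3x^3 + x^2 + 2x + 1). Hence a·b ≡ 3x^3 + x^2 + 2x + 1 (mod f). (F_11[x]/(f) is a field with 11^4 = 14641 elements since f is irreducible of degree 4.)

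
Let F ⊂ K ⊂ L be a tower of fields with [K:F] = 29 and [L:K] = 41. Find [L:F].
[L:F] = 1189

The tower law says that for any tower of field extensions F ⊂ K ⊂ L with finite degrees, [L:F] = [L:K] · [K:F]. Here this gives [L:F] = 41 · 29 = 1189.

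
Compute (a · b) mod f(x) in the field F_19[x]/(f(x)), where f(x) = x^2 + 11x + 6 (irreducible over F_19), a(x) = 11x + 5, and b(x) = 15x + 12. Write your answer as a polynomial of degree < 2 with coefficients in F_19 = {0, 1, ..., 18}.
a · b ≡ 7x + 1 (mod f(x))

Multiply in F_19[x]: a(x)·b(x) = (11x + 5)·(15x + 12) = 13x^2 + 17x + 3. This has degree ≥ 2, so divide by f(x) over F_19: 13x^2 + 17x + 3 = (13)·(x^2 + 11x + 6) + (7x + 1). Hence a·b ≡ 7x + 1 (mod f). (F_19[x]/(f) is a field with 19^2 = 361 elements since f is irreducible of degree 2.)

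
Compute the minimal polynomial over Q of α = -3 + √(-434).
m_α(x) = x^2 + 6x + 443

From α + 3 = √(-434), squaring gives (α + 3)^2 = -434, i.e. α^2 + 6α + 9 = -434, so α^2 + 6α + 443 = 0. The discriminant of x^2 + 6x + 443 is (6)^2 - 4·(443) = 36 - 1772 = -1736, and 4·(-434) is not a perfect square in Q since -434 is squarefree and ≠ 1. Hence x^2 + 6x + 443 is irreducible over Q and is the minimal polynomial of α.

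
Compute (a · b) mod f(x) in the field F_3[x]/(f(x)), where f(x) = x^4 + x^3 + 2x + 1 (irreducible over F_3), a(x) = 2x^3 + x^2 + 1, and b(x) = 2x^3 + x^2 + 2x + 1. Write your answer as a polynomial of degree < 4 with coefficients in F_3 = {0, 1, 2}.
a · b ≡ 2x^3 + x^2 + x + 2 (mod f(x))

Multiply in F_3[x]: a(x)·b(x) = (2x^3 + x^2 + 1)·(2x^3 + x^2 + 2x + 1) = x^6 + x^5 + 2x^4 + 2x^2 + 2x + 1. This has degree ≥ 4, so divide by f(x) over F_3: x^6 + x^5 + 2x^4 + 2x^2 + 2x + 1 = (x^2 + 2)·(x^4 + x^3 + 2x + 1) + (2x^3 + x^2 + x + 2). Hence a·b ≡ 2x^3 + x^2 + x + 2 (mod f). (F_3[x]/(f) is a field with 3^4 = 81 elements since f is irreducible of degree 4.)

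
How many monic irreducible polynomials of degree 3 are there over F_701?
There are 114823800 monic irreducible polynomials of degree 3 over F_701

Each element of F_{701^3} that lies in no proper subfield is a root of exactly one monic irreducible of degree 3 over F_701, and each such polynomial has 3 distinct roots in F_{701^3}. By Möbius inversion the count is N_701(3) = (1/3) Σ_{d|3} μ(3/d) · 701^d = (1/3)(μ(3)·701^1 + μ(1)·701^3) = 344471400/3 = 114823800.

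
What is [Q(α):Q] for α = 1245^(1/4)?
[Q(α):Q] = 4

α is a root of x^4 - 1245. By Eisenstein's criterion at the prime p = 3 (which divides the constant term 1245 but p^2 = 9 does not, since 1245 is squarefree), x^4 - 1245 is irreducible over Q. Hence [Q(α):Q] = 4.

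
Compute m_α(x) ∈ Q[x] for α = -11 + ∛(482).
m_α(x) = x^3 + 33x^2 + 363x + 849

Set β = α + 11 = ∛(482), so β^3 = 482. Then (α + 11)^3 - 482 = 0, i.e. α is a root of g(x) = (x + 11)^3 - 482 = x^3 + 33x^2 + 363x + 849. Since g(x) = h(x + 11) where h(x) = x^3 - 482, and h is irreducible over Q (because 482 is not a perfect cube, so h has no rational root, and a monic cubic with no rational root is irreducible), g is also irreducible (irreducibility is preserved under the substitution x → x + 11). Hence m_α(x) = x^3 + 33x^2 + 363x + 849.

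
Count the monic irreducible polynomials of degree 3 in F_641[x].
There are 87791360 monic irreducible polynomials of degree 3 over F_641

Each element of F_{641^3} that lies in no proper subfield is a root of exactly one monic irreducible of degree 3 over F_641, and each such polynomial has 3 distinct roots in F_{641^3}. By Möbius inversion the count is N_641(3) = (1/3) Σ_{d|3} μ(3/d) · 641^d = (1/3)(μ(3)·641^1 + μ(1)·641^3) = 263374080/3 = 87791360.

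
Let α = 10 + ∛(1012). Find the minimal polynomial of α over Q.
m_α(x) = x^3 - 30x^2 + 300x - 2012

Set β = α - 10 = ∛(1012), so β^3 = 1012. Then (α - 10)^3 - 1012 = 0, i.e. α is a root of g(x) = (x - 10)^3 - 1012 = x^3 - 30x^2 + 300x - 2012. Since g(x) = h(x - 10) where h(x) = x^3 - 1012, and h is irreducible over Q (because 1012 is not a perfect cube, so h has no rational root, and a monic cubic with no rational root is irreducible), g is also irreducible (irreducibility is preserved under the substitution x → x - 10). Hence m_α(x) = x^3 - 30x^2 + 300x - 2012.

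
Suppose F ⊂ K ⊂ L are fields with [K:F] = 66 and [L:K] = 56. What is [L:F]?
[L:F] = 3696

The tower law says that for any tower of field extensions F ⊂ K ⊂ L with finite degrees, [L:F] = [L:K] · [K:F]. Here this gives [L:F] = 56 · 66 = 3696.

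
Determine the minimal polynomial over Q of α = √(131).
m_α(x) = x^2 - 131

α satisfies α^2 - 131 = 0, so x^2 - 131 annihilates α. Since d = 131 is squarefree and ≠ 1, it is not a perfect square in Q, so x^2 - 131 has no rational root and is therefore irreducible over Q (a degree-2 polynomial over a field is irreducible iff it has no root). Hence m_α(x) = x^2 - 131.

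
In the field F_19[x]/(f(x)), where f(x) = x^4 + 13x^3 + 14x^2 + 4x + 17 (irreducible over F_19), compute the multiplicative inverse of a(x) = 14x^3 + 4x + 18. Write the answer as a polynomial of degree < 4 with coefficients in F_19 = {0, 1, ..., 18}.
a(x)^(-1) ≡ 8x^3 + 3x^2 + 14x + 16 (mod f(x))

Since f is irreducible over F_19, F_19[x]/(f) is a field and a(x) ≠ 0 has an inverse. Apply the extended Euclidean algorithm to f(x) and a(x) in F_19[x]: f(x) = (15x + 5)·a(x) + (11x^2 + 18x + 3);  a(x) = (3x + 2)·(11x^2 + 18x + 3) + (16x + 12);  (11x^2 + 18x + 3) = (9x + 11)·(16x + 12) + (4). The last nonzero remainder is the constant 4 = gcd(f, a) in F_19. Back-substituting through the division chain expresses 4 = s(x)·a(x) + t(x)·f(x) with s(x) ≡ 13x^3 + 12x^2 + 18x + 7 (mod f), so (13x^3 + 12x^2 + 18x + 7)·a(x) ≡ 4 (mod f). Multiplying by 4^(-1) ≡ 5 in F_19 gives a(x)^(-1) ≡ 5·(13x^3 + 12x^2 + 18x + 7) ≡ 8x^3 + 3x^2 + 14x + 16 (mod f). Check: (14x^3 + 4x + 18)·(8x^3 + 3x^2 + 14x + 16) = 17x^6 + 4x^5 + 15x^2 + 12x + 3 ≡ 1 (mod x^4 + 13x^3 + 14x^2 + 4x + 17).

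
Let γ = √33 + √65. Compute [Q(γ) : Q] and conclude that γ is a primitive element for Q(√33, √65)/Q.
[Q(γ) : Q] = 4 (equivalently, Q(γ) = Q(√33, √65))

Obviously Q(γ) ⊆ Q(√33, √65), and [Q(√33, √65):Q] = 4 (since 33, 65 are distinct squarefree integers > 1 with 2145 not a perfect square). To show equality we compute the minimal polynomial of γ. From γ = √33 + √65: γ^2 = 33 + 2√(2145) + 65 = 98 + 2√(2145), so γ^2 - 98 = 2√(2145); squaring, (γ^2 - 98)^2 = 4·2145, i.e. γ^4 - 196γ^2 + 9604 - 8580 = 0, i.e. γ^4 - 196γ^2 + 1024 = 0. So γ is a root of x^4 - 196x^2 + 1024. This polynomial is irreducible over Q: it has no rational root (each ±√33 ± √65 is irrational), and any factorization into two quadratics over Q would force √(2145) ∈ Q (pairing opposite roots) or √33, √65 ∈ Q (other pairings), all impossible. Hence [Q(γ):Q] = 4 = [Q(√33, √65):Q], so Q(γ) = Q(√33, √65).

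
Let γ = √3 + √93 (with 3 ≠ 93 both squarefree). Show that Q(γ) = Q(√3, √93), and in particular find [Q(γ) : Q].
[Q(γ) : Q] = 4 (equivalently, Q(γ) = Q(√3, √93))

Obviously Q(γ) ⊆ Q(√3, √93), and [Q(√3, √93):Q] = 4 (since 3, 93 are distinct squarefree integers > 1 with 279 not a perfect square). To show equality we compute the minimal polynomial of γ. From γ = √3 + √93: γ^2 = 3 + 2√(279) + 93 = 96 + 2√(279), so γ^2 - 96 = 2√(279); squaring, (γ^2 - 96)^2 = 4·279, i.e. γ^4 - 192γ^2 + 9216 - 1116 = 0, i.e. γ^4 - 192γ^2 + 8100 = 0. So γ is a root of x^4 - 192x^2 + 8100. This polynomial is irreducible over Q: it has no rational root (each ±√3 ± √93 is irrational), and any factorization into two quadratics over Q would force √(279) ∈ Q (pairing opposite roots) or √3, √93 ∈ Q (other pairings), all impossible. Hence [Q(γ):Q] = 4 = [Q(√3, √93):Q], so Q(γ) = Q(√3, √93).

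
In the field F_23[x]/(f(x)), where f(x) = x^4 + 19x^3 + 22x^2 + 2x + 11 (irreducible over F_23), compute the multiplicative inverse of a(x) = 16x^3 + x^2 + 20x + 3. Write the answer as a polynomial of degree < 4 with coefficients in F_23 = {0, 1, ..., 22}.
a(x)^(-1) ≡ 17x^3 + 5x^2 + 19x + 19 (mod f(x))

Since f is irreducible over F_23, F_23[x]/(f) is a field and a(x) ≠ 0 has an inverse. Apply the extended Euclidean algorithm to f(x) and a(x) in F_23[x]: f(x) = (13x + 9)·a(x) + (6x^2 + 13x + 7);  a(x) = (18x + 11)·(6x^2 + 13x + 7) + (4x + 18);  (6x^2 + 13x + 7) = (13x + 8)·(4x + 18) + (1). The last nonzero remainder is the constant 1 = gcd(f, a) in F_23. Back-substituting through the division chain expresses 1 = s(x)·a(x) + t(x)·f(x) with s(x) ≡ 17x^3 + 5x^2 + 19x + 19 (mod f), so a(x)^(-1) ≡ s(x) = 17x^3 + 5x^2 + 19x + 19 (mod f). Check: (16x^3 + x^2 + 20x + 3)·(17x^3 + 5x^2 + 19x + 19) = 19x^6 + 5x^5 + 5x^4 + 14x^3 + 11 ≡ 1 (mod x^4 + 19x^3 + 22x^2 + 2x + 11).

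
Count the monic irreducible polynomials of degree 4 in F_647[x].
There are 43808269068 monic irreducible polynomials of degree 4 over F_647

Each element of F_{647^4} that lies in no proper subfield is a root of exactly one monic irreducible of degree 4 over F_647, and each such polynomial has 4 distinct roots in F_{647^4}. By Möbius inversion the count is N_647(4) = (1/4) Σ_{d|4} μ(4/d) · 647^d = (1/4)(μ(4)·647^1 + μ(2)·647^2 + μ(1)·647^4) = 175233076272/4 = 43808269068.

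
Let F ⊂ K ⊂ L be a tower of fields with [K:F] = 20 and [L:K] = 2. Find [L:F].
[L:F] = 40

The tower law says that for any tower of field extensions F ⊂ K ⊂ L with finite degrees, [L:F] = [L:K] · [K:F]. Here this gives [L:F] = 2 · 20 = 40.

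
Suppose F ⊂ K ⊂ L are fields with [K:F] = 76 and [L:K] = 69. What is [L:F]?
[L:F] = 5244

The tower law says that for any tower of field extensions F ⊂ K ⊂ L with finite degrees, [L:F] = [L:K] · [K:F]. Here this gives [L:F] = 69 · 76 = 5244.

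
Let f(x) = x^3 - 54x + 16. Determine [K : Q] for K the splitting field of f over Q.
[K : Q] = 6

By the rational root test, any rational root of the monic integer polynomial f(x) = x^3 - 54x + 16 must be an integer dividing the constant term 16, i.e. one of ±{1, 2, 4, 8, 16}. Evaluating: f(1) = -37, f(-1) = 69, f(2) = -84, f(-2) = 116, f(4) = -136, f(-4) = 168, f(8) = 96, f(-8) = -64, f(16) = 3248, f(-16) = -3216; none is 0, so f has no rational root and is therefore irreducible over Q (a cubic with no linear factor over a field is irreducible). For an irreducible cubic, the Galois group is A_3 or S_3 according as the discriminant disc(f) = -4a^3 - 27b^2 = -4·(-54)^3 - 27·(16)^2 = 622944 is or is not a square in Q. Here disc(f) = 622944 is not a perfect square in Q, so the Galois group of f over Q is not contained in A_3 and must be all of S_3. The splitting field has degree |S_3| = 6 over Q, so [K : Q] = 6.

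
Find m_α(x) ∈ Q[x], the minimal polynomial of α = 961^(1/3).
m_α(x) = x^3 - 961

α satisfies α^3 = 961, so x^3 - 961 annihilates α. By the rational root test, a rational root p/q (in lowest terms) of x^3 - 961 would satisfy p^3 = 961 q^3, forcing q = 1 and p^3 = 961; but 961 is not a perfect cube, contradiction. A monic cubic over Q with no rational root is irreducible (any nontrivial factorization would include a linear factor). Hence x^3 - 961 is the minimal polynomial of α, and in particular [Q(α):Q] = 3.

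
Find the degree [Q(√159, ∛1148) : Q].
[Q(√159, ∛1148) : Q] = 6

Let L = Q(√159, ∛1148). Since Q(√159) ⊂ L and [Q(√159):Q] = 2, the tower law gives 2 | [L:Q]. Likewise Q(∛1148) ⊂ L with [Q(∛1148):Q] = 3 (because 1148 is not a perfect cube), so 3 | [L:Q]. As gcd(2,3) = 1, [L:Q] is divisible by 6. Conversely L is generated over Q by √159 and ∛1148, so [L:Q] ≤ 2·3 = 6. Therefore [Q(√159, ∛1148) : Q] = 6.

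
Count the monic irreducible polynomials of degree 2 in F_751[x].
There are 281625 monic irreducible polynomials of degree 2 over F_751

Each element of F_{751^2} that lies in no proper subfield is a root of exactly one monic irreducible of degree 2 over F_751, and each such polynomial has 2 distinct roots in F_{751^2}. By Möbius inversion the count is N_751(2) = (1/2) Σ_{d|2} μ(2/d) · 751^d = (1/2)(μ(2)·751^1 + μ(1)·751^2) = 563250/2 = 281625.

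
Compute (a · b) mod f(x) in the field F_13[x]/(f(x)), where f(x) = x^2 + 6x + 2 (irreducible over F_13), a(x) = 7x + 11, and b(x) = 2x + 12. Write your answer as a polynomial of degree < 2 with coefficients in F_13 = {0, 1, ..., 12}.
a · b ≡ 9x (mod f(x))

Multiply in F_13[x]: a(x)·b(x) = (7x + 11)·(2x + 12) = x^2 + 2x + 2. This has degree ≥ 2, so divide by f(x) over F_13: x^2 + 2x + 2 = (1)·(x^2 + 6x + 2) + (9x). Hence a·b ≡ 9x (mod f). (F_13[x]/(f) is a field with 13^2 = 169 elements since f is irreducible of degree 2.)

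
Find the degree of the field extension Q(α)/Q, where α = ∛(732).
[Q(α):Q] = 3

The minimal polynomial of α is x^3 - 732, irreducible over Q since 732 is not a perfect cube (so x^3 - 732 has no rational root). Hence [Q(α):Q] = deg(m_α) = 3.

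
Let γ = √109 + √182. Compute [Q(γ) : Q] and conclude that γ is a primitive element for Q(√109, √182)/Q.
[Q(γ) : Q] = 4 (equivalently, Q(γ) = Q(√109, √182))

Obviously Q(γ) ⊆ Q(√109, √182), and [Q(√109, √182):Q] = 4 (since 109, 182 are distinct squarefree integers > 1 with 19838 not a perfect square). To show equality we compute the minimal polynomial of γ. From γ = √109 + √182: γ^2 = 109 + 2√(19838) + 182 = 291 + 2√(19838), so γ^2 - 291 = 2√(19838); squaring, (γ^2 - 291)^2 = 4·19838, i.e. γ^4 - 582γ^2 + 84681 - 79352 = 0, i.e. γ^4 - 582γ^2 + 5329 = 0. So γ is a root of x^4 - 582x^2 + 5329. This polynomial is irreducible over Q: it has no rational root (each ±√109 ± √182 is irrational), and any factorization into two quadratics over Q would force √(19838) ∈ Q (pairing opposite roots) or √109, √182 ∈ Q (other pairings), all impossible. Hence [Q(γ):Q] = 4 = [Q(√109, √182):Q], so Q(γ) = Q(√109, √182).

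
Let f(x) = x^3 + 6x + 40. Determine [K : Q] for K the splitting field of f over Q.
[K : Q] = 6

By the rational root test, any rational root of the monic integer polynomial f(x) = x^3 + 6x + 40 must be an integer dividing the constant term 40, i.e. one of ±{1, 2, 4, 5, 8, 10, 20, 40}. Evaluating: f(1) = 47, f(-1) = 33, f(2) = 60, f(-2) = 20, f(4) = 128, f(-4) = -48, f(5) = 195, f(-5) = -115, f(8) = 600, f(-8) = -520, f(10) = 1100, f(-10) = -1020, f(20) = 8160, f(-20) = -8080, f(40) = 64280, f(-40) = -64200; none is 0, so f has no rational root and is therefore irreducible over Q (a cubic with no linear factor over a field is irreducible). For an irreducible cubic, the Galois group is A_3 or S_3 according as the discriminant disc(f) = -4a^3 - 27b^2 = -4·(6)^3 - 27·(40)^2 = -44064 is or is not a square in Q. Here disc(f) = -44064 is not a perfect square in Q, so the Galois group of f over Q is not contained in A_3 and must be all of S_3. The splitting field has degree |S_3| = 6 over Q, so [K : Q] = 6.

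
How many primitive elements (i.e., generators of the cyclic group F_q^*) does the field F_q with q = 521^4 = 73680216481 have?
There are φ(73680216480) = 17511137280 primitive elements

F_q^* is cyclic of order q - 1 = 73680216480. A cyclic group of order m has exactly φ(m) generators. Here m = 73680216480 = 2^5 · 3^2 · 5 · 13 · 29 · 135721, so the number of primitive elements is φ(73680216480) = 17511137280.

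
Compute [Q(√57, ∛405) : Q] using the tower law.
[Q(√57, ∛405) : Q] = 6

Let L = Q(√57, ∛405). Since Q(√57) ⊂ L and [Q(√57):Q] = 2, the tower law gives 2 | [L:Q]. Likewise Q(∛405) ⊂ L with [Q(∛405):Q] = 3 (because 405 is not a perfect cube), so 3 | [L:Q]. As gcd(2,3) = 1, [L:Q] is divisible by 6. Conversely L is generated over Q by √57 and ∛405, so [L:Q] ≤ 2·3 = 6. Therefore [Q(√57, ∛405) : Q] = 6.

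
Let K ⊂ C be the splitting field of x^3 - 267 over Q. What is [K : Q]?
[K : Q] = 6

The roots of x^3 - 267 are ∛267, ω∛267, ω^2∛267 where ω = e^(2πi/3) is a primitive cube root of unity, so K = Q(∛267, ω). Now [Q(∛267):Q] = 3 (since 267 is not a perfect cube, x^3 - 267 is irreducible) and [Q(ω):Q] = 2. Both 2 and 3 divide [K:Q], and [K:Q] ≤ 3·2 = 6, so [K:Q] = 6. (Equivalently: Q(∛267) ⊂ R but ω ∉ R, so [K : Q(∛267)] = 2.)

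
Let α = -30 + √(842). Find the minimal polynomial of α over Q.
m_α(x) = x^2 + 60x + 58

From α + 30 = √(842), squaring gives (α + 30)^2 = 842, i.e. α^2 + 60α + 900 = 842, so α^2 + 60α + 58 = 0. The discriminant of x^2 + 60x + 58 is (60)^2 - 4·(58) = 3600 - 232 = 3368, and 4·(842) is not a perfect square in Q since 842 is squarefree and ≠ 1. Hence x^2 + 60x + 58 is irreducible over Q and is the minimal polynomial of α.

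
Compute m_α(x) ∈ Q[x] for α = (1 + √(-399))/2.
m_α(x) = x^2 - x + 100

From 2α - 1 = √(-399), squaring gives (2α - 1)^2 = -399, i.e. 4α^2 - 4α + 1 = -399, so α^2 - α + (1 + 399)/4 = 0. Since -399 ≡ 1 (mod 4), (1 + 399)/4 = 100 ∈ Z. The polynomial x^2 - x + 100 has discriminant 1 - 4·(100) = -399, which is not a perfect square in Q (d = -399 is squarefree and ≠ 1), so x^2 - x + 100 is irreducible over Q. It is the minimal polynomial of α.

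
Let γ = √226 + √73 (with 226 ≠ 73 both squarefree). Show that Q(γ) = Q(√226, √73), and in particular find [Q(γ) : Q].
[Q(γ) : Q] = 4 (equivalently, Q(γ) = Q(√226, √73))

Obviously Q(γ) ⊆ Q(√226, √73), and [Q(√226, √73):Q] = 4 (since 226, 73 are distinct squarefree integers > 1 with 16498 not a perfect square). To show equality we compute the minimal polynomial of γ. From γ = √226 + √73: γ^2 = 226 + 2√(16498) + 73 = 299 + 2√(16498), so γ^2 - 299 = 2√(16498); squaring, (γ^2 - 299)^2 = 4·16498, i.e. γ^4 - 598γ^2 + 89401 - 65992 = 0, i.e. γ^4 - 598γ^2 + 23409 = 0. So γ is a root of x^4 - 598x^2 + 23409. This polynomial is irreducible over Q: it has no rational root (each ±√226 ± √73 is irrational), and any factorization into two quadratics over Q would force √(16498) ∈ Q (pairing opposite roots) or √226, √73 ∈ Q (other pairings), all impossible. Hence [Q(γ):Q] = 4 = [Q(√226, √73):Q], so Q(γ) = Q(√226, √73).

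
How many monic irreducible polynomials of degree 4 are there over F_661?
There are 47724880830 monic irreducible polynomials of degree 4 over F_661

Each element of F_{661^4} that lies in no proper subfield is a root of exactly one monic irreducible of degree 4 over F_661, and each such polynomial has 4 distinct roots in F_{661^4}. By Möbius inversion the count is N_661(4) = (1/4) Σ_{d|4} μ(4/d) · 661^d = (1/4)(μ(4)·661^1 + μ(2)·661^2 + μ(1)·661^4) = 190899523320/4 = 47724880830.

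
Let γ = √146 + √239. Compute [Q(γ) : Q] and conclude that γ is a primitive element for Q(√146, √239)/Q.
[Q(γ) : Q] = 4 (equivalently, Q(γ) = Q(√146, √239))

Obviously Q(γ) ⊆ Q(√146, √239), and [Q(√146, √239):Q] = 4 (since 146, 239 are distinct squarefree integers > 1 with 34894 not a perfect square). To show equality we compute the minimal polynomial of γ. From γ = √146 + √239: γ^2 = 146 + 2√(34894) + 239 = 385 + 2√(34894), so γ^2 - 385 = 2√(34894); squaring, (γ^2 - 385)^2 = 4·34894, i.e. γ^4 - 770γ^2 + 148225 - 139576 = 0, i.e. γ^4 - 770γ^2 + 8649 = 0. So γ is a root of x^4 - 770x^2 + 8649. This polynomial is irreducible over Q: it has no rational root (each ±√146 ± √239 is irrational), and any factorization into two quadratics over Q would force √(34894) ∈ Q (pairing opposite roots) or √146, √239 ∈ Q (other pairings), all impossible. Hence [Q(γ):Q] = 4 = [Q(√146, √239):Q], so Q(γ) = Q(√146, √239).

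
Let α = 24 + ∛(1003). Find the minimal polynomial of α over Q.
m_α(x) = x^3 - 72x^2 + 1728x - 14827

Set β = α - 24 = ∛(1003), so β^3 = 1003. Then (α - 24)^3 - 1003 = 0, i.e. α is a root of g(x) = (x - 24)^3 - 1003 = x^3 - 72x^2 + 1728x - 14827. Since g(x) = h(x - 24) where h(x) = x^3 - 1003, and h is irreducible over Q (because 1003 is not a perfect cube, so h has no rational root, and a monic cubic with no rational root is irreducible), g is also irreducible (irreducibility is preserved under the substitution x → x - 24). Hence m_α(x) = x^3 - 72x^2 + 1728x - 14827.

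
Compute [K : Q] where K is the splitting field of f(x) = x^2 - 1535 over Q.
[K : Q] = 2

f(x) = x^2 - 1535 factors as (x - √1535)(x + √1535). The splitting field is K = Q(√1535). Since 1535 is squarefree and > 1, it is not a perfect square, so x^2 - 1535 is irreducible over Q and [Q(√1535) : Q] = 2. Hence [K : Q] = 2.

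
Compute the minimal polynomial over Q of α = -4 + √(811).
m_α(x) = x^2 + 8x - 795

From α + 4 = √(811), squaring gives (α + 4)^2 = 811, i.e. α^2 + 8α + 16 = 811, so α^2 + 8α - 795 = 0. The discriminant of x^2 + 8x - 795 is (8)^2 - 4·(-795) = 64 + 3180 = 3244, and 4·(811) is not a perfect square in Q since 811 is squarefree and ≠ 1. Hence x^2 + 8x - 795 is irreducible over Q and is the minimal polynomial of α.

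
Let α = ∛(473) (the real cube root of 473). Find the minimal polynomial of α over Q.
m_α(x) = x^3 - 473

α satisfies α^3 = 473, so x^3 - 473 annihilates α. By the rational root test, a rational root p/q (in lowest terms) of x^3 - 473 would satisfy p^3 = 473 q^3, forcing q = 1 and p^3 = 473; but 473 is not a perfect cube, contradiction. A monic cubic over Q with no rational root is irreducible (any nontrivial factorization would include a linear factor). Hence x^3 - 473 is the minimal polynomial of α, and in particular [Q(α):Q] = 3.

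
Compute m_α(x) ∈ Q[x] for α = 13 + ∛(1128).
m_α(x) = x^3 - 39x^2 + 507x - 3325

Set β = α - 13 = ∛(1128), so β^3 = 1128. Then (α - 13)^3 - 1128 = 0, i.e. α is a root of g(x) = (x - 13)^3 - 1128 = x^3 - 39x^2 + 507x - 3325. Since g(x) = h(x - 13) where h(x) = x^3 - 1128, and h is irreducible over Q (because 1128 is not a perfect cube, so h has no rational root, and a monic cubic with no rational root is irreducible), g is also irreducible (irreducibility is preserved under the substitution x → x - 13). Hence m_α(x) = x^3 - 39x^2 + 507x - 3325.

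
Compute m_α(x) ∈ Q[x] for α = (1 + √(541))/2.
m_α(x) = x^2 - x - 135

From 2α - 1 = √(541), squaring gives (2α - 1)^2 = 541, i.e. 4α^2 - 4α + 1 = 541, so α^2 - α + (1 - 541)/4 = 0. Since 541 ≡ 1 (mod 4), (1 - 541)/4 = -135 ∈ Z. The polynomial x^2 - x - 135 has discriminant 1 - 4·(-135) = 541, which is not a perfect square in Q (d = 541 is squarefree and ≠ 1), so x^2 - x - 135 is irreducible over Q. It is the minimal polynomial of α.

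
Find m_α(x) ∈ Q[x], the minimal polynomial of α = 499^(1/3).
m_α(x) = x^3 - 499

α satisfies α^3 = 499, so x^3 - 499 annihilates α. By the rational root test, a rational root p/q (in lowest terms) of x^3 - 499 would satisfy p^3 = 499 q^3, forcing q = 1 and p^3 = 499; but 499 is not a perfect cube, contradiction. A monic cubic over Q with no rational root is irreducible (any nontrivial factorization would include a linear factor). Hence x^3 - 499 is the minimal polynomial of α, and in particular [Q(α):Q] = 3.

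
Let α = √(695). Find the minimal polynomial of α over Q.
m_α(x) = x^2 - 695

α satisfies α^2 - 695 = 0, so x^2 - 695 annihilates α. Since d = 695 is squarefree and ≠ 1, it is not a perfect square in Q, so x^2 - 695 has no rational root and is therefore irreducible over Q (a degree-2 polynomial over a field is irreducible iff it has no root). Hence m_α(x) = x^2 - 695.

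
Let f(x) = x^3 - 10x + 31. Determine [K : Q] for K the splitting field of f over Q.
[K : Q] = 6

By the rational root test, any rational root of the monic integer polynomial f(x) = x^3 - 10x + 31 must be an integer dividing the constant term 31, i.e. one of ±{1, 31}. Evaluating: f(1) = 22, f(-1) = 40, f(31) = 29512, f(-31) = -29450; none is 0, so f has no rational root and is therefore irreducible over Q (a cubic with no linear factor over a field is irreducible). For an irreducible cubic, the Galois group is A_3 or S_3 according as the discriminant disc(f) = -4a^3 - 27b^2 = -4·(-10)^3 - 27·(31)^2 = -21947 is or is not a square in Q. Here disc(f) = -21947 is not a perfect square in Q, so the Galois group of f over Q is not contained in A_3 and must be all of S_3. The splitting field has degree |S_3| = 6 over Q, so [K : Q] = 6.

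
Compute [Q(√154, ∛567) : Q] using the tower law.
[Q(√154, ∛567) : Q] = 6

Let L = Q(√154, ∛567). Since Q(√154) ⊂ L and [Q(√154):Q] = 2, the tower law gives 2 | [L:Q]. Likewise Q(∛567) ⊂ L with [Q(∛567):Q] = 3 (because 567 is not a perfect cube), so 3 | [L:Q]. As gcd(2,3) = 1, [L:Q] is divisible by 6. Conversely L is generated over Q by √154 and ∛567, so [L:Q] ≤ 2·3 = 6. Therefore [Q(√154, ∛567) : Q] = 6.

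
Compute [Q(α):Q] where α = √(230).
[Q(α):Q] = 2

[Q(α):Q] equals the degree of the minimal polynomial of α. Here α^2 = 230 and x^2 - 230 is irreducible (d = 230 is squarefree, ≠ 1, hence not a square), so deg(m_α) = 2. Thus [Q(α):Q] = 2.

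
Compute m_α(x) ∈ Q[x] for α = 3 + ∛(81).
m_α(x) = x^3 - 9x^2 + 27x - 108

Set β = α - 3 = ∛(81), so β^3 = 81. Then (α - 3)^3 - 81 = 0, i.e. α is a root of g(x) = (x - 3)^3 - 81 = x^3 - 9x^2 + 27x - 108. Since g(x) = h(x - 3) where h(x) = x^3 - 81, and h is irreducible over Q (because 81 is not a perfect cube, so h has no rational root, and a monic cubic with no rational root is irreducible), g is also irreducible (irreducibility is preserved under the substitution x → x - 3). Hence m_α(x) = x^3 - 9x^2 + 27x - 108.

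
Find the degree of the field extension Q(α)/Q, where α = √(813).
[Q(α):Q] = 2

[Q(α):Q] equals the degree of the minimal polynomial of α. Here α^2 = 813 and x^2 - 813 is irreducible (d = 813 is squarefree, ≠ 1, hence not a square), so deg(m_α) = 2. Thus [Q(α):Q] = 2.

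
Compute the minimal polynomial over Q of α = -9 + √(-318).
m_α(x) = x^2 + 18x + 399

From α + 9 = √(-318), squaring gives (α + 9)^2 = -318, i.e. α^2 + 18α + 81 = -318, so α^2 + 18α + 399 = 0. The discriminant of x^2 + 18x + 399 is (18)^2 - 4·(399) = 324 - 1596 = -1272, and 4·(-318) is not a perfect square in Q since -318 is squarefree and ≠ 1. Hence x^2 + 18x + 399 is irreducible over Q and is the minimal polynomial of α.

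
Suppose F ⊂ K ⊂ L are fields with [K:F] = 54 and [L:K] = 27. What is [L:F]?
[L:F] = 1458

The tower law says that for any tower of field extensions F ⊂ K ⊂ L with finite degrees, [L:F] = [L:K] · [K:F]. Here this gives [L:F] = 27 · 54 = 1458.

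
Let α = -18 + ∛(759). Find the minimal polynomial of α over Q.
m_α(x) = x^3 + 54x^2 + 972x + 5073

Set β = α + 18 = ∛(759), so β^3 = 759. Then (α + 18)^3 - 759 = 0, i.e. α is a root of g(x) = (x + 18)^3 - 759 = x^3 + 54x^2 + 972x + 5073. Since g(x) = h(x + 18) where h(x) = x^3 - 759, and h is irreducible over Q (because 759 is not a perfect cube, so h has no rational root, and a monic cubic with no rational root is irreducible), g is also irreducible (irreducibility is preserved under the substitution x → x + 18). Hence m_α(x) = x^3 + 54x^2 + 972x + 5073.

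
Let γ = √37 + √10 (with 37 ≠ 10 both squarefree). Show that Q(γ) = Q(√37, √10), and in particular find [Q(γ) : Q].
[Q(γ) : Q] = 4 (equivalently, Q(γ) = Q(√37, √10))

Obviously Q(γ) ⊆ Q(√37, √10), and [Q(√37, √10):Q] = 4 (since 37, 10 are distinct squarefree integers > 1 with 370 not a perfect square). To show equality we compute the minimal polynomial of γ. From γ = √37 + √10: γ^2 = 37 + 2√(370) + 10 = 47 + 2√(370), so γ^2 - 47 = 2√(370); squaring, (γ^2 - 47)^2 = 4·370, i.e. γ^4 - 94γ^2 + 2209 - 1480 = 0, i.e. γ^4 - 94γ^2 + 729 = 0. So γ is a root of x^4 - 94x^2 + 729. This polynomial is irreducible over Q: it has no rational root (each ±√37 ± √10 is irrational), and any factorization into two quadratics over Q would force √(370) ∈ Q (pairing opposite roots) or √37, √10 ∈ Q (other pairings), all impossible. Hence [Q(γ):Q] = 4 = [Q(√37, √10):Q], so Q(γ) = Q(√37, √10).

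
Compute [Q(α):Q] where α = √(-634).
[Q(α):Q] = 2

[Q(α):Q] equals the degree of the minimal polynomial of α. Here α^2 = -634 and x^2 + 634 is irreducible (d = -634 is squarefree, ≠ 1, hence not a square), so deg(m_α) = 2. Thus [Q(α):Q] = 2.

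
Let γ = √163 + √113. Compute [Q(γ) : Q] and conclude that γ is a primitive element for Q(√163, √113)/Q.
[Q(γ) : Q] = 4 (equivalently, Q(γ) = Q(√163, √113))

Obviously Q(γ) ⊆ Q(√163, √113), and [Q(√163, √113):Q] = 4 (since 163, 113 are distinct squarefree integers > 1 with 18419 not a perfect square). To show equality we compute the minimal polynomial of γ. From γ = √163 + √113: γ^2 = 163 + 2√(18419) + 113 = 276 + 2√(18419), so γ^2 - 276 = 2√(18419); squaring, (γ^2 - 276)^2 = 4·18419, i.e. γ^4 - 552γ^2 + 76176 - 73676 = 0, i.e. γ^4 - 552γ^2 + 2500 = 0. So γ is a root of x^4 - 552x^2 + 2500. This polynomial is irreducible over Q: it has no rational root (each ±√163 ± √113 is irrational), and any factorization into two quadratics over Q would force √(18419) ∈ Q (pairing opposite roots) or √163, √113 ∈ Q (other pairings), all impossible. Hence [Q(γ):Q] = 4 = [Q(√163, √113):Q], so Q(γ) = Q(√163, √113).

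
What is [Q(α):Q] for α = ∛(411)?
[Q(α):Q] = 3

The minimal polynomial of α is x^3 - 411, irreducible over Q since 411 is not a perfect cube (so x^3 - 411 has no rational root). Hence [Q(α):Q] = deg(m_α) = 3.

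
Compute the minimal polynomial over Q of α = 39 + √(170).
m_α(x) = x^2 - 78x + 1351

From α - 39 = √(170), squaring gives (α - 39)^2 = 170, i.e. α^2 - 78α + 1521 = 170, so α^2 - 78α + 1351 = 0. The discriminant of x^2 - 78x + 1351 is (-78)^2 - 4·(1351) = 6084 - 5404 = 680, and 4·(170) is not a perfect square in Q since 170 is squarefree and ≠ 1. Hence x^2 - 78x + 1351 is irreducible over Q and is the minimal polynomial of α.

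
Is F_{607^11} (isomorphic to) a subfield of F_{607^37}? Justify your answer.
No: F_{607^11} is not a subfield of F_{607^37}

F_{p^m} embeds in F_{p^n} iff m | n. Here 11 ∤ 37 (since 37 = 3·11 + 4 with remainder 4 ≠ 0), so F_{607^11} is not a subfield of F_{607^37}. Equivalently: if it were, the tower law would give 11 = [F_{607^11}:F_607] dividing [F_{607^37}:F_607] = 37, contradiction.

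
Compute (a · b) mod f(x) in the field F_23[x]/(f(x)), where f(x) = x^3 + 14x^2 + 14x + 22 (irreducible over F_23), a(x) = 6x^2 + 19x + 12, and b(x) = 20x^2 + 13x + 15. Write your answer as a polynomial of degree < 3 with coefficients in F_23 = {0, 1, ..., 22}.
a · b ≡ 20x^2 + 5x + 16 (mod f(x))

Multiply in F_23[x]: a(x)·b(x) = (6x^2 + 19x + 12)·(20x^2 + 13x + 15) = 5x^4 + 21x^3 + 2x^2 + 4x + 19. This has degree ≥ 3, so divide by f(x) over F_23: 5x^4 + 21x^3 + 2x^2 + 4x + 19 = (5x + 20)·(x^3 + 14x^2 + 14x + 22) + (20x^2 + 5x + 16). Hence a·b ≡ 20x^2 + 5x + 16 (mod f). (F_23[x]/(f) is a field with 23^3 = 12167 elements since f is irreducible of degree 3.)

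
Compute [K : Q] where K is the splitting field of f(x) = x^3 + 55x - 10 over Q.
[K : Q] = 6

By the rational root test, any rational root of the monic integer polynomial f(x) = x^3 + 55x - 10 must be an integer dividing the constant term -10, i.e. one of ±{1, 2, 5, 10}. Evaluating: f(1) = 46, f(-1) = -66, f(2) = 108, f(-2) = -128, f(5) = 390, f(-5) = -410, f(10) = 1540, f(-10) = -1560; none is 0, so f has no rational root and is therefore irreducible over Q (a cubic with no linear factor over a field is irreducible). For an irreducible cubic, the Galois group is A_3 or S_3 according as the discriminant disc(f) = -4a^3 - 27b^2 = -4·(55)^3 - 27·(-10)^2 = -668200 is or is not a square in Q. Here disc(f) = -668200 is not a perfect square in Q, so the Galois group of f over Q is not contained in A_3 and must be all of S_3. The splitting field has degree |S_3| = 6 over Q, so [K : Q] = 6.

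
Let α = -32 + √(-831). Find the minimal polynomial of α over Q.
m_α(x) = x^2 + 64x + 1855

From α + 32 = √(-831), squaring gives (α + 32)^2 = -831, i.e. α^2 + 64α + 1024 = -831, so α^2 + 64α + 1855 = 0. The discriminant of x^2 + 64x + 1855 is (64)^2 - 4·(1855) = 4096 - 7420 = -3324, and 4·(-831) is not a perfect square in Q since -831 is squarefree and ≠ 1. Hence x^2 + 64x + 1855 is irreducible over Q and is the minimal polynomial of α.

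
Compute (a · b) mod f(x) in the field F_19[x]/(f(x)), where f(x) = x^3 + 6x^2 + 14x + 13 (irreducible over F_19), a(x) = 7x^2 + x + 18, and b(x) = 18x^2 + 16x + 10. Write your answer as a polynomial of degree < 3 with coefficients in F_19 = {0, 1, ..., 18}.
a · b ≡ 8x^2 + 14x + 15 (mod f(x))

Multiply in F_19[x]: a(x)·b(x) = (7x^2 + x + 18)·(18x^2 + 16x + 10) = 12x^4 + 16x^3 + 11x^2 + 13x + 9. This has degree ≥ 3, so divide by f(x) over F_19: 12x^4 + 16x^3 + 11x^2 + 13x + 9 = (12x + 1)·(x^3 + 6x^2 + 14x + 13) + (8x^2 + 14x + 15). Hence a·b ≡ 8x^2 + 14x + 15 (mod f). (F_19[x]/(f) is a field with 19^3 = 6859 elements since f is irreducible of degree 3.)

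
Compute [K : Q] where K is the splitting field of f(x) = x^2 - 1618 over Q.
[K : Q] = 2

f(x) = x^2 - 1618 factors as (x - √1618)(x + √1618). The splitting field is K = Q(√1618). Since 1618 is squarefree and > 1, it is not a perfect square, so x^2 - 1618 is irreducible over Q and [Q(√1618) : Q] = 2. Hence [K : Q] = 2.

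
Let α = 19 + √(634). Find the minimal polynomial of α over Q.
m_α(x) = x^2 - 38x - 273

From α - 19 = √(634), squaring gives (α - 19)^2 = 634, i.e. α^2 - 38α + 361 = 634, so α^2 - 38α - 273 = 0. The discriminant of x^2 - 38x - 273 is (-38)^2 - 4·(-273) = 1444 + 1092 = 2536, and 4·(634) is not a perfect square in Q since 634 is squarefree and ≠ 1. Hence x^2 - 38x - 273 is irreducible over Q and is the minimal polynomial of α.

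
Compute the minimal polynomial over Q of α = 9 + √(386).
m_α(x) = x^2 - 18x - 305

From α - 9 = √(386), squaring gives (α - 9)^2 = 386, i.e. α^2 - 18α + 81 = 386, so α^2 - 18α - 305 = 0. The discriminant of x^2 - 18x - 305 is (-18)^2 - 4·(-305) = 324 + 1220 = 1544, and 4·(386) is not a perfect square in Q since 386 is squarefree and ≠ 1. Hence x^2 - 18x - 305 is irreducible over Q and is the minimal polynomial of α.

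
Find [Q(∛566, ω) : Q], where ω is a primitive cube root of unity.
[Q(∛566, ω) : Q] = 6

[Q(∛566):Q] = 3 (min poly x^3 - 566, irreducible since 566 is not a perfect cube). [Q(ω):Q] = 2 (min poly x^2 + x + 1). Since Q(∛566) ⊂ R and ω ∉ R, we have ω ∉ Q(∛566), so x^2 + x + 1 remains irreducible over Q(∛566) and [Q(∛566, ω) : Q(∛566)] = 2. By the tower law, [Q(∛566, ω) : Q] = 3 · 2 = 6. (In fact Q(∛566, ω) is the splitting field of x^3 - 566 over Q.)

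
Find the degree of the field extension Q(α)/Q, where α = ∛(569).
[Q(α):Q] = 3

The minimal polynomial of α is x^3 - 569, irreducible over Q since 569 is not a perfect cube (so x^3 - 569 has no rational root). Hence [Q(α):Q] = deg(m_α) = 3.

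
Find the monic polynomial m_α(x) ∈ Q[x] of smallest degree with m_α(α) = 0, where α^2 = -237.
m_α(x) = x^2 + 237

α satisfies α^2 + 237 = 0, so x^2 + 237 annihilates α. Since d = -237 is squarefree and ≠ 1, it is not a perfect square in Q, so x^2 + 237 has no rational root and is therefore irreducible over Q (a degree-2 polynomial over a field is irreducible iff it has no root). Hence m_α(x) = x^2 + 237.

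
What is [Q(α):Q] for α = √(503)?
[Q(α):Q] = 2

[Q(α):Q] equals the degree of the minimal polynomial of α. Here α^2 = 503 and x^2 - 503 is irreducible (d = 503 is squarefree, ≠ 1, hence not a square), so deg(m_α) = 2. Thus [Q(α):Q] = 2.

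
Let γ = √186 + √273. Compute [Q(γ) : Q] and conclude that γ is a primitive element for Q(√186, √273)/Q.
[Q(γ) : Q] = 4 (equivalently, Q(γ) = Q(√186, √273))

Obviously Q(γ) ⊆ Q(√186, √273), and [Q(√186, √273):Q] = 4 (since 186, 273 are distinct squarefree integers > 1 with 50778 not a perfect square). To show equality we compute the minimal polynomial of γ. From γ = √186 + √273: γ^2 = 186 + 2√(50778) + 273 = 459 + 2√(50778), so γ^2 - 459 = 2√(50778); squaring, (γ^2 - 459)^2 = 4·50778, i.e. γ^4 - 918γ^2 + 210681 - 203112 = 0, i.e. γ^4 - 918γ^2 + 7569 = 0. So γ is a root of x^4 - 918x^2 + 7569. This polynomial is irreducible over Q: it has no rational root (each ±√186 ± √273 is irrational), and any factorization into two quadratics over Q would force √(50778) ∈ Q (pairing opposite roots) or √186, √273 ∈ Q (other pairings), all impossible. Hence [Q(γ):Q] = 4 = [Q(√186, √273):Q], so Q(γ) = Q(√186, √273).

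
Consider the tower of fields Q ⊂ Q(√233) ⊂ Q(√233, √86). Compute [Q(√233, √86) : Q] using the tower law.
[Q(√233, √86) : Q] = 4

[Q(√233):Q] = 2 (min poly x^2 - 233, irreducible since 233 is squarefree > 1). For the top step, suppose √86 ∈ Q(√233), say √86 = c + d√233 with c, d ∈ Q. Squaring: 86 = c^2 + 233d^2 + 2cd√233. Since √233 ∉ Q this forces 2cd = 0. If d = 0 then √86 = c ∈ Q, contradicting 86 squarefree > 1. If c = 0 then 86 = 233d^2, so 233·86 = (233d)^2 is a perfect square in Q — but 233·86 = 20038 is not a perfect square (since 233 and 86 are distinct squarefree integers). Contradiction. Hence √86 ∉ Q(√233), so x^2 - 86 stays irreducible over Q(√233) and [Q(√233, √86) : Q(√233)] = 2. By the tower law, [Q(√233, √86) : Q] = 2 · 2 = 4.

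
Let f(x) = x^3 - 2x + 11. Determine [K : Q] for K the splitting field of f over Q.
[K : Q] = 6

By the rational root test, any rational root of the monic integer polynomial f(x) = x^3 - 2x + 11 must be an integer dividing the constant term 11, i.e. one of ±{1, 11}. Evaluating: f(1) = 10, f(-1) = 12, f(11) = 1320, f(-11) = -1298; none is 0, so f has no rational root and is therefore irreducible over Q (a cubic with no linear factor over a field is irreducible). For an irreducible cubic, the Galois group is A_3 or S_3 according as the discriminant disc(f) = -4a^3 - 27b^2 = -4·(-2)^3 - 27·(11)^2 = -3235 is or is not a square in Q. Here disc(f) = -3235 is not a perfect square in Q, so the Galois group of f over Q is not contained in A_3 and must be all of S_3. The splitting field has degree |S_3| = 6 over Q, so [K : Q] = 6.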